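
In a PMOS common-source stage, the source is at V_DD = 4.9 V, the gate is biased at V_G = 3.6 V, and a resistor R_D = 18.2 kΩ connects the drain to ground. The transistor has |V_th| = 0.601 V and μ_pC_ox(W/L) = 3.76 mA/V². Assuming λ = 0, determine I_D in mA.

I_D = 0.263 mA

V_SG = V_DD − V_G = 4.9 − 3.6 = 1.3 V, so V_ov = 1.3 − 0.601 = 0.699 V.
Assume saturation: I_D = ½ k_p V_ov² = 0.5 × 3.76 × 0.699² = 0.919 mA, giving V_SD = V_DD − I_D R_D = 4.9 − 0.919 × 18.2 = -11.8 V.
But -11.8 V < V_ov = 0.699 V, so the device is actually in triode.
In triode I_D = k_p[V_ov V_SD − ½ V_SD²] and I_D = (V_DD − V_SD)/R_D. Equating: 34.2 V_SD² − 48.83 V_SD + 4.9 = 0, giving V_SD = 0.109 V (the root below V_ov).
I_D = (4.9 − 0.109) / 18.2 = 0.263 mA.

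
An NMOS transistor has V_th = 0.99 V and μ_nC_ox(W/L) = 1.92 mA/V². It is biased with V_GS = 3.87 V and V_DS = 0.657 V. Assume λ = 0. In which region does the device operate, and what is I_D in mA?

V_ov = V_GS − V_th = 3.87 − 0.99 = 2.88 V.
Since V_DS = 0.657 V < V_ov = 2.88 V, the device is in the triode region.
I_D = k_n [V_ov · V_DS − ½ V_DS²] = 1.92 × [2.88 × 0.657 − 0.5 × 0.657²] = 3.22 mA.

Triode; I_D = 3.22 mA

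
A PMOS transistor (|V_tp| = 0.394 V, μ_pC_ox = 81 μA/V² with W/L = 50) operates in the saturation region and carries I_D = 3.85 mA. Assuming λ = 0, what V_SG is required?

V_SG = 1.77 V

k_p = μ_pC_ox · (W/L) = 4.05 mA/V².
In saturation I_D = ½ k_p (V_SG − |V_tp|)², so V_SG − |V_tp| = √(2 I_D / k_p) = √(2 × 3.85 / 4.05) = 1.38 V.
V_SG = 0.394 + 1.38 = 1.77 V.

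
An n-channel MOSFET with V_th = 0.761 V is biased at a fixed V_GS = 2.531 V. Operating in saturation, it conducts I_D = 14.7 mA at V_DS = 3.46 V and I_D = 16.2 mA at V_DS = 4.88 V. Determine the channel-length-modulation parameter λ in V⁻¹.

λ = 0.0956 V⁻¹

With V_GS fixed, I_D ∝ (1 + λ V_DS) in saturation, so I_D2/I_D1 = (1 + λ V_DS2)/(1 + λ V_DS1).
16.2/14.7 = 1.102 = (1 + 4.88 λ)/(1 + 3.46 λ).
Solving: λ (I_D1 V_DS2 − I_D2 V_DS1) = I_D2 − I_D1, so λ = (16.2 − 14.7) / (14.7 × 4.88 − 16.2 × 3.46) = 1.5 / 15.7 = 0.0956 V⁻¹.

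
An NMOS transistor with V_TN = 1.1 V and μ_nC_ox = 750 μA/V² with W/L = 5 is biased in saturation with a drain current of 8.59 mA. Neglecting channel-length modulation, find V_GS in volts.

V_GS = 3.24 V

k_n = μ_nC_ox · (W/L) = 3.75 mA/V².
In saturation I_D = ½ k_n (V_GS − V_TN)², so V_GS − V_TN = √(2 I_D / k_n) = √(2 × 8.59 / 3.75) = 2.14 V.
V_GS = 1.1 + 2.14 = 3.24 V.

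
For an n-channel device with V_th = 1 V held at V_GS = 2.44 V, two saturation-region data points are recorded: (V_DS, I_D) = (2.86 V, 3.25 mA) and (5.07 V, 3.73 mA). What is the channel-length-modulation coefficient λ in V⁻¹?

With V_GS fixed, I_D ∝ (1 + λ V_DS) in saturation, so I_D2/I_D1 = (1 + λ V_DS2)/(1 + λ V_DS1).
3.73/3.25 = 1.148 = (1 + 5.07 λ)/(1 + 2.86 λ).
Solving: λ (I_D1 V_DS2 − I_D2 V_DS1) = I_D2 − I_D1, so λ = (3.73 − 3.25) / (3.25 × 5.07 − 3.73 × 2.86) = 0.48 / 5.81 = 0.0826 V⁻¹.

λ = 0.0826 V⁻¹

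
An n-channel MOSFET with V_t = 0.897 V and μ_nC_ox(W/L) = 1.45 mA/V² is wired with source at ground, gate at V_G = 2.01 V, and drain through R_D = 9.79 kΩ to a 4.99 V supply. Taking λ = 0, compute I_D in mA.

I_D = 0.474 mA

V_GS = V_G = 2.01 V, so V_ov = 2.01 − 0.897 = 1.11 V.
Assume saturation: I_D = ½ k_n V_ov² = 0.5 × 1.45 × 1.11² = 0.898 mA, giving V_DS = V_DD − I_D R_D = 4.99 − 0.898 × 9.79 = -3.8 V.
But -3.8 V < V_ov = 1.11 V, so the device is actually in triode.
In triode I_D = k_n[V_ov V_DS − ½ V_DS²] and I_D = (V_DD − V_DS)/R_D. Equating: 7.1 V_DS² − 16.8 V_DS + 4.99 = 0, giving V_DS = 0.348 V (the root below V_ov).
I_D = (4.99 − 0.348) / 9.79 = 0.474 mA.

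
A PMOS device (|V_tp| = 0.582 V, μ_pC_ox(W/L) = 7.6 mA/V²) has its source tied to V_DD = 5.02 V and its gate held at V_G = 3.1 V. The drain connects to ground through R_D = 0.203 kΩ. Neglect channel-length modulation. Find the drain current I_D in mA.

V_SG = V_DD − V_G = 5.02 − 3.1 = 1.92 V, so V_ov = 1.92 − 0.582 = 1.34 V.
Assume saturation: I_D = ½ k_p V_ov² = 0.5 × 7.6 × 1.34² = 6.8 mA, giving V_SD = V_DD − I_D R_D = 5.02 − 6.8 × 0.203 = 3.64 V.
V_SD = 3.64 V ≥ V_ov = 1.34 V, confirming saturation.

I_D = 6.80 mA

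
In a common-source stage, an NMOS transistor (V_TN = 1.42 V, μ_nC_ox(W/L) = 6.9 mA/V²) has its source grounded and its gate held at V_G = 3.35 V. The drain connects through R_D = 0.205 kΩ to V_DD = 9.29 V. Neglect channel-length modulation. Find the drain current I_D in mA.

I_D = 12.9 mA

V_GS = V_G = 3.35 V, so V_ov = 3.35 − 1.42 = 1.93 V.
Assume saturation: I_D = ½ k_n V_ov² = 0.5 × 6.9 × 1.93² = 12.9 mA, giving V_DS = V_DD − I_D R_D = 9.29 − 12.9 × 0.205 = 6.66 V.
V_DS = 6.66 V ≥ V_ov = 1.93 V, confirming saturation.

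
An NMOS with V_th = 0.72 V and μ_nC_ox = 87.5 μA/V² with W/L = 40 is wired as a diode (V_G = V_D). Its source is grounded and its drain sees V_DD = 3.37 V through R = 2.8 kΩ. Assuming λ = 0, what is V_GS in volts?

With gate tied to drain, V_GS = V_DS ≥ V_GS − V_th, so the device is in saturation.
k_n = μ_nC_ox · (W/L) = 3.5 mA/V².
KCL at the drain: ½ k_n (V_GS − V_th)² = (V_DD − V_GS)/R.
Let x = V_GS − 0.72. Then 4.9 x² + x − 2.65 = 0, giving x = 0.64 V (positive root), so V_GS = 1.36 V.
I_D = (V_DD − V_GS)/R = (3.37 − 1.36) / 2.8 = 0.718 mA.

V_GS = 1.36 V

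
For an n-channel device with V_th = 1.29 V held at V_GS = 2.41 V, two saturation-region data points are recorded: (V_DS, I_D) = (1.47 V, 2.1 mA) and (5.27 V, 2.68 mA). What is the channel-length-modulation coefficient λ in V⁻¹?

With V_GS fixed, I_D ∝ (1 + λ V_DS) in saturation, so I_D2/I_D1 = (1 + λ V_DS2)/(1 + λ V_DS1).
2.68/2.1 = 1.276 = (1 + 5.27 λ)/(1 + 1.47 λ).
Solving: λ (I_D1 V_DS2 − I_D2 V_DS1) = I_D2 − I_D1, so λ = (2.68 − 2.1) / (2.1 × 5.27 − 2.68 × 1.47) = 0.58 / 7.13 = 0.0814 V⁻¹.

λ = 0.0814 V⁻¹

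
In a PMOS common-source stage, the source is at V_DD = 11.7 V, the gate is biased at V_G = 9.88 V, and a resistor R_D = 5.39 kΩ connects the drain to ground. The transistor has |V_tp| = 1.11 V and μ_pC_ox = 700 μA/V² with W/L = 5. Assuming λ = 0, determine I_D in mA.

V_SG = V_DD − V_G = 11.7 − 9.88 = 1.82 V, so V_ov = 1.82 − 1.11 = 0.71 V.
k_p = μ_pC_ox · (W/L) = 3.5 mA/V².
Assume saturation: I_D = ½ k_p V_ov² = 0.5 × 3.5 × 0.71² = 0.882 mA, giving V_SD = V_DD − I_D R_D = 11.7 − 0.882 × 5.39 = 6.95 V.
V_SD = 6.95 V ≥ V_ov = 0.71 V, confirming saturation.

I_D = 0.882 mA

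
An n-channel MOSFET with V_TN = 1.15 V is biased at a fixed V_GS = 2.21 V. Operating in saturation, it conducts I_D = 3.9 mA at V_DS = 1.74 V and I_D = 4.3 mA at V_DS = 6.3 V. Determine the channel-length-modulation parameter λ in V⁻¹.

λ = 0.0234 V⁻¹

With V_GS fixed, I_D ∝ (1 + λ V_DS) in saturation, so I_D2/I_D1 = (1 + λ V_DS2)/(1 + λ V_DS1).
4.3/3.9 = 1.103 = (1 + 6.3 λ)/(1 + 1.74 λ).
Solving: λ (I_D1 V_DS2 − I_D2 V_DS1) = I_D2 − I_D1, so λ = (4.3 − 3.9) / (3.9 × 6.3 − 4.3 × 1.74) = 0.4 / 17.1 = 0.0234 V⁻¹.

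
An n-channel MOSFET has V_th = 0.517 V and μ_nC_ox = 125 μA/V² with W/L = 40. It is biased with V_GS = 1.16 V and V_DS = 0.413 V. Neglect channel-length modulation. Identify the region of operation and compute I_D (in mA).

k_n = μ_nC_ox · (W/L) = 5 mA/V².
V_ov = V_GS − V_th = 1.16 − 0.517 = 0.643 V.
Since V_DS = 0.413 V < V_ov = 0.643 V, the device is in the triode region.
I_D = k_n [V_ov · V_DS − ½ V_DS²] = 5 × [0.643 × 0.413 − 0.5 × 0.413²] = 0.901 mA.

Triode; I_D = 0.901 mA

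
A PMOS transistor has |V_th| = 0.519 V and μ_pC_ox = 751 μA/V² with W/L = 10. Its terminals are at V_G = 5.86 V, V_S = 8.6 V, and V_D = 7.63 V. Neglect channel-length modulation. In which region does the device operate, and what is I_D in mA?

V_SG = V_S − V_G = 8.6 − 5.86 = 2.74 V; V_SD = V_S − V_D = 8.6 − 7.63 = 0.97 V.
k_p = μ_pC_ox · (W/L) = 7.51 mA/V².
V_ov = V_SG − |V_th| = 2.74 − 0.519 = 2.22 V.
Since V_SD = 0.97 V < V_ov = 2.22 V, the device is in the triode region.
I_D = k_p [V_ov · V_SD − ½ V_SD²] = 7.51 × [2.22 × 0.97 − 0.5 × 0.97²] = 12.6 mA.

Triode; I_D = 12.6 mA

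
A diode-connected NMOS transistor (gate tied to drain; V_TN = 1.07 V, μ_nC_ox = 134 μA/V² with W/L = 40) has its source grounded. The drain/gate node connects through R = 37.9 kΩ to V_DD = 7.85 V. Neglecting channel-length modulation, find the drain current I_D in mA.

With gate tied to drain, V_GS = V_DS ≥ V_GS − V_TN, so the device is in saturation.
k_n = μ_nC_ox · (W/L) = 5.36 mA/V².
KCL at the drain: ½ k_n (V_GS − V_TN)² = (V_DD − V_GS)/R.
Let x = V_GS − 1.07. Then 102 x² + x − 6.78 = 0, giving x = 0.253 V (positive root), so V_GS = 1.32 V.
I_D = (V_DD − V_GS)/R = (7.85 − 1.32) / 37.9 = 0.172 mA.

I_D = 0.172 mA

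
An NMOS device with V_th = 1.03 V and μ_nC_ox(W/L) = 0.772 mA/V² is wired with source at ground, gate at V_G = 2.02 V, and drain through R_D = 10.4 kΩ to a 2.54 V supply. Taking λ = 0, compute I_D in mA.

I_D = 0.212 mA

V_GS = V_G = 2.02 V, so V_ov = 2.02 − 1.03 = 0.99 V.
Assume saturation: I_D = ½ k_n V_ov² = 0.5 × 0.772 × 0.99² = 0.378 mA, giving V_DS = V_DD − I_D R_D = 2.54 − 0.378 × 10.4 = -1.39 V.
But -1.39 V < V_ov = 0.99 V, so the device is actually in triode.
In triode I_D = k_n[V_ov V_DS − ½ V_DS²] and I_D = (V_DD − V_DS)/R_D. Equating: 4.01 V_DS² − 8.949 V_DS + 2.54 = 0, giving V_DS = 0.334 V (the root below V_ov).
I_D = (2.54 − 0.334) / 10.4 = 0.212 mA.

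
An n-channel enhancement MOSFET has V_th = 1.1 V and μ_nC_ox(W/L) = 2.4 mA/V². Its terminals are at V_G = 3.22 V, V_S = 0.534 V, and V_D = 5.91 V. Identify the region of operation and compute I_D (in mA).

Saturation; I_D = 3.02 mA

V_GS = V_G − V_S = 3.22 − 0.534 = 2.69 V; V_DS = V_D − V_S = 5.91 − 0.534 = 5.38 V.
V_ov = V_GS − V_th = 2.69 − 1.1 = 1.59 V.
Since V_DS = 5.38 V ≥ V_ov = 1.59 V, the device is in saturation.
I_D = ½ k_n V_ov² = 0.5 × 2.4 × 1.59² = 3.02 mA.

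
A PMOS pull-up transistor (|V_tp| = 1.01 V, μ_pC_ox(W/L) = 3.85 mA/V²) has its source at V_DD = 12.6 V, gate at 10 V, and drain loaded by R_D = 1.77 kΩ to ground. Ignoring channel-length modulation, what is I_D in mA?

V_SG = V_DD − V_G = 12.6 − 10 = 2.6 V, so V_ov = 2.6 − 1.01 = 1.59 V.
Assume saturation: I_D = ½ k_p V_ov² = 0.5 × 3.85 × 1.59² = 4.87 mA, giving V_SD = V_DD − I_D R_D = 12.6 − 4.87 × 1.77 = 3.99 V.
V_SD = 3.99 V ≥ V_ov = 1.59 V, confirming saturation.

I_D = 4.87 mA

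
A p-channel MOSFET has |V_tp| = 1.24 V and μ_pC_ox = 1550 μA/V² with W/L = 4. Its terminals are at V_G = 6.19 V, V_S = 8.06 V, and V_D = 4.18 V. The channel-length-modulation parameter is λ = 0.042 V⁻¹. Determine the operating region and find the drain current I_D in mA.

Saturation; I_D = 1.43 mA

V_SG = V_S − V_G = 8.06 − 6.19 = 1.87 V; V_SD = V_S − V_D = 8.06 − 4.18 = 3.88 V.
k_p = μ_pC_ox · (W/L) = 6.2 mA/V².
V_ov = V_SG − |V_tp| = 1.87 − 1.24 = 0.63 V.
Since V_SD = 3.88 V ≥ V_ov = 0.63 V, the device is in saturation.
I_D = ½ k_p V_ov² (1 + λ V_SD) = 0.5 × 6.2 × 0.63² × (1 + 0.042 × 3.88) = 1.43 mA.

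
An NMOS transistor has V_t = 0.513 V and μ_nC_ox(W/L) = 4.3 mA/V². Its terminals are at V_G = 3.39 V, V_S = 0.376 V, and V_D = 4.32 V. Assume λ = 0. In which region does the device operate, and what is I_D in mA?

Saturation; I_D = 13.4 mA

V_GS = V_G − V_S = 3.39 − 0.376 = 3.01 V; V_DS = V_D − V_S = 4.32 − 0.376 = 3.94 V.
V_ov = V_GS − V_t = 3.01 − 0.513 = 2.5 V.
Since V_DS = 3.94 V ≥ V_ov = 2.5 V, the device is in saturation.
I_D = ½ k_n V_ov² = 0.5 × 4.3 × 2.5² = 13.4 mA.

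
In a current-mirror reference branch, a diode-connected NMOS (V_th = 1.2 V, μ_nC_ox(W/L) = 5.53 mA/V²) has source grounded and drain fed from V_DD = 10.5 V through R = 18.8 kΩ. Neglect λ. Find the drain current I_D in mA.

With gate tied to drain, V_GS = V_DS ≥ V_GS − V_th, so the device is in saturation.
KCL at the drain: ½ k_n (V_GS − V_th)² = (V_DD − V_GS)/R.
Let x = V_GS − 1.2. Then 52 x² + x − 9.3 = 0, giving x = 0.413 V (positive root), so V_GS = 1.61 V.
I_D = (V_DD − V_GS)/R = (10.5 − 1.61) / 18.8 = 0.473 mA.

I_D = 0.473 mA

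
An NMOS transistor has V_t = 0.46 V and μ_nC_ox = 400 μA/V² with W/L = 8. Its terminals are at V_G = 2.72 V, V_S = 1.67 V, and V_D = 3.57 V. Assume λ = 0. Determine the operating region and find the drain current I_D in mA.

Saturation; I_D = 0.557 mA

V_GS = V_G − V_S = 2.72 − 1.67 = 1.05 V; V_DS = V_D − V_S = 3.57 − 1.67 = 1.9 V.
k_n = μ_nC_ox · (W/L) = 3.2 mA/V².
V_ov = V_GS − V_t = 1.05 − 0.46 = 0.59 V.
Since V_DS = 1.9 V ≥ V_ov = 0.59 V, the device is in saturation.
I_D = ½ k_n V_ov² = 0.5 × 3.2 × 0.59² = 0.557 mA.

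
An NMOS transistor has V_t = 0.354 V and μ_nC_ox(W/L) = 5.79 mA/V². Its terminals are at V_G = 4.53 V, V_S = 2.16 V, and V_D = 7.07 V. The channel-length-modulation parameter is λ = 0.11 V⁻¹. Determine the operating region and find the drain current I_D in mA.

V_GS = V_G − V_S = 4.53 − 2.16 = 2.37 V; V_DS = V_D − V_S = 7.07 − 2.16 = 4.91 V.
V_ov = V_GS − V_t = 2.37 − 0.354 = 2.02 V.
Since V_DS = 4.91 V ≥ V_ov = 2.02 V, the device is in saturation.
I_D = ½ k_n V_ov² (1 + λ V_DS) = 0.5 × 5.79 × 2.02² × (1 + 0.11 × 4.91) = 18.1 mA.

Saturation; I_D = 18.1 mA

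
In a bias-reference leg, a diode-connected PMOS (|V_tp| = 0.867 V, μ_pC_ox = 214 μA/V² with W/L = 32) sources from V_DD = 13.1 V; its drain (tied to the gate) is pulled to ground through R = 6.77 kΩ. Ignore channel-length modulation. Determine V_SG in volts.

V_SG = 1.57 V

With gate tied to drain, V_SG = V_SD ≥ V_SG − |V_tp|, so the device is in saturation.
k_p = μ_pC_ox · (W/L) = 6.848 mA/V².
KCL at the drain: ½ k_p (V_SG − |V_tp|)² = (V_DD − V_SG)/R.
Let x = V_SG − 0.867. Then 23.2 x² + x − 12.23 = 0, giving x = 0.705 V (positive root), so V_SG = 1.57 V.
I_D = (V_DD − V_SG)/R = (13.1 − 1.57) / 6.77 = 1.7 mA.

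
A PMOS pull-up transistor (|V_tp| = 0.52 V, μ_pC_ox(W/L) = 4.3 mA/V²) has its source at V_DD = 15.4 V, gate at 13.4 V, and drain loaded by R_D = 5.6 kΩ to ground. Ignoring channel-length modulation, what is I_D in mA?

I_D = 2.66 mA

V_SG = V_DD − V_G = 15.4 − 13.4 = 2 V, so V_ov = 2 − 0.52 = 1.48 V.
Assume saturation: I_D = ½ k_p V_ov² = 0.5 × 4.3 × 1.48² = 4.71 mA, giving V_SD = V_DD − I_D R_D = 15.4 − 4.71 × 5.6 = -11 V.
But -11 V < V_ov = 1.48 V, so the device is actually in triode.
In triode I_D = k_p[V_ov V_SD − ½ V_SD²] and I_D = (V_DD − V_SD)/R_D. Equating: 12 V_SD² − 36.64 V_SD + 15.4 = 0, giving V_SD = 0.504 V (the root below V_ov).
I_D = (15.4 − 0.504) / 5.6 = 2.66 mA.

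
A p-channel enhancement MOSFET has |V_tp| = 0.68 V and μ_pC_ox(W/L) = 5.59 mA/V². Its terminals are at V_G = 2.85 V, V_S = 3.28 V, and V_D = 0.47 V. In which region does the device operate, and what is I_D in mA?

Cutoff; I_D = 0 mA

V_SG = V_S − V_G = 3.28 − 2.85 = 0.43 V; V_SD = V_S − V_D = 3.28 − 0.47 = 2.81 V.
V_SG = 0.43 V < |V_tp| = 0.68 V, so the transistor is in cutoff.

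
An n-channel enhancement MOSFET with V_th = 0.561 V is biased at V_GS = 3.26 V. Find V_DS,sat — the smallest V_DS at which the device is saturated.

V_DS,sat = 2.70 V

The boundary between triode and saturation is V_DS = V_GS − V_th = V_ov.
V_ov = 3.26 − 0.561 = 2.7 V.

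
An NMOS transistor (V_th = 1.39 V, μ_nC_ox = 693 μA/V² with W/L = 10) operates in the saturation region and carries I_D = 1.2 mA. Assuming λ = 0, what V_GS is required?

k_n = μ_nC_ox · (W/L) = 6.93 mA/V².
In saturation I_D = ½ k_n (V_GS − V_th)², so V_GS − V_th = √(2 I_D / k_n) = √(2 × 1.2 / 6.93) = 0.588 V.
V_GS = 1.39 + 0.588 = 1.98 V.

V_GS = 1.98 V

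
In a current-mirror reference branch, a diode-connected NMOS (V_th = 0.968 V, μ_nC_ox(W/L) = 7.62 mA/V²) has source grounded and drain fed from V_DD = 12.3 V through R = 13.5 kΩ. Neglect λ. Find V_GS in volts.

With gate tied to drain, V_GS = V_DS ≥ V_GS − V_th, so the device is in saturation.
KCL at the drain: ½ k_n (V_GS − V_th)² = (V_DD − V_GS)/R.
Let x = V_GS − 0.968. Then 51.4 x² + x − 11.33 = 0, giving x = 0.46 V (positive root), so V_GS = 1.43 V.
I_D = (V_DD − V_GS)/R = (12.3 − 1.43) / 13.5 = 0.805 mA.

V_GS = 1.43 V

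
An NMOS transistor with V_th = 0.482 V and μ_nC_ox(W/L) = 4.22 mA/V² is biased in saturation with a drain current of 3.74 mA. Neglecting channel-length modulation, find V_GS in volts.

In saturation I_D = ½ k_n (V_GS − V_th)², so V_GS − V_th = √(2 I_D / k_n) = √(2 × 3.74 / 4.22) = 1.33 V.
V_GS = 0.482 + 1.33 = 1.81 V.

V_GS = 1.81 V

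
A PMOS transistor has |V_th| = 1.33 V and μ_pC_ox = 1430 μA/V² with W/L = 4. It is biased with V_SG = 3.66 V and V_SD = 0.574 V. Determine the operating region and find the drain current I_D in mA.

Triode; I_D = 6.71 mA

k_p = μ_pC_ox · (W/L) = 5.72 mA/V².
V_ov = V_SG − |V_th| = 3.66 − 1.33 = 2.33 V.
Since V_SD = 0.574 V < V_ov = 2.33 V, the device is in the triode region.
I_D = k_p [V_ov · V_SD − ½ V_SD²] = 5.72 × [2.33 × 0.574 − 0.5 × 0.574²] = 6.71 mA.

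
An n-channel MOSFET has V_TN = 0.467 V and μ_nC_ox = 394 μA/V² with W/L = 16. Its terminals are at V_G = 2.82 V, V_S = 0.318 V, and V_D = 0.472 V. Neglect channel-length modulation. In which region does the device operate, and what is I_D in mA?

V_GS = V_G − V_S = 2.82 − 0.318 = 2.5 V; V_DS = V_D − V_S = 0.472 − 0.318 = 0.154 V.
k_n = μ_nC_ox · (W/L) = 6.304 mA/V².
V_ov = V_GS − V_TN = 2.5 − 0.467 = 2.03 V.
Since V_DS = 0.154 V < V_ov = 2.03 V, the device is in the triode region.
I_D = k_n [V_ov · V_DS − ½ V_DS²] = 6.304 × [2.03 × 0.154 − 0.5 × 0.154²] = 1.9 mA.

Triode; I_D = 1.90 mA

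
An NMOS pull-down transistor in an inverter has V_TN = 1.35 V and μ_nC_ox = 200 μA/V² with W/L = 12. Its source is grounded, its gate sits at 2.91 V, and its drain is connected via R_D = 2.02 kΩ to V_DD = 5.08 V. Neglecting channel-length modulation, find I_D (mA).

I_D = 2.14 mA

V_GS = V_G = 2.91 V, so V_ov = 2.91 − 1.35 = 1.56 V.
k_n = μ_nC_ox · (W/L) = 2.4 mA/V².
Assume saturation: I_D = ½ k_n V_ov² = 0.5 × 2.4 × 1.56² = 2.92 mA, giving V_DS = V_DD − I_D R_D = 5.08 − 2.92 × 2.02 = -0.819 V.
But -0.819 V < V_ov = 1.56 V, so the device is actually in triode.
In triode I_D = k_n[V_ov V_DS − ½ V_DS²] and I_D = (V_DD − V_DS)/R_D. Equating: 2.42 V_DS² − 8.563 V_DS + 5.08 = 0, giving V_DS = 0.754 V (the root below V_ov).
I_D = (5.08 − 0.754) / 2.02 = 2.14 mA.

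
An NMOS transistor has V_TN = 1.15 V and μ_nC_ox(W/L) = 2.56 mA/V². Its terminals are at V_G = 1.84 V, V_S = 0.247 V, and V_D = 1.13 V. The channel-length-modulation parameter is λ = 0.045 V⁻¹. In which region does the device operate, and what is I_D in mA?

V_GS = V_G − V_S = 1.84 − 0.247 = 1.59 V; V_DS = V_D − V_S = 1.13 − 0.247 = 0.883 V.
V_ov = V_GS − V_TN = 1.59 − 1.15 = 0.443 V.
Since V_DS = 0.883 V ≥ V_ov = 0.443 V, the device is in saturation.
I_D = ½ k_n V_ov² (1 + λ V_DS) = 0.5 × 2.56 × 0.443² × (1 + 0.045 × 0.883) = 0.261 mA.

Saturation; I_D = 0.261 mA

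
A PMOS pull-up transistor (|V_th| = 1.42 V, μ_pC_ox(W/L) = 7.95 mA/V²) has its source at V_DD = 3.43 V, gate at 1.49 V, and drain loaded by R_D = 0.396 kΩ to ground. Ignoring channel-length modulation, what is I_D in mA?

V_SG = V_DD − V_G = 3.43 − 1.49 = 1.94 V, so V_ov = 1.94 − 1.42 = 0.52 V.
Assume saturation: I_D = ½ k_p V_ov² = 0.5 × 7.95 × 0.52² = 1.07 mA, giving V_SD = V_DD − I_D R_D = 3.43 − 1.07 × 0.396 = 3 V.
V_SD = 3 V ≥ V_ov = 0.52 V, confirming saturation.

I_D = 1.07 mA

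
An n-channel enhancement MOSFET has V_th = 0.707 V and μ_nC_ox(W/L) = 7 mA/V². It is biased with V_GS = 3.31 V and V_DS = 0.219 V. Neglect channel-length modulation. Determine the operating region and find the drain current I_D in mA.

Triode; I_D = 3.82 mA

V_ov = V_GS − V_th = 3.31 − 0.707 = 2.6 V.
Since V_DS = 0.219 V < V_ov = 2.6 V, the device is in the triode region.
I_D = k_n [V_ov · V_DS − ½ V_DS²] = 7 × [2.6 × 0.219 − 0.5 × 0.219²] = 3.82 mA.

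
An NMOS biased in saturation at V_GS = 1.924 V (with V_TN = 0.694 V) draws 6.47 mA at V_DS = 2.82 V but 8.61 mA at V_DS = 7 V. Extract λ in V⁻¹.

λ = 0.102 V⁻¹

With V_GS fixed, I_D ∝ (1 + λ V_DS) in saturation, so I_D2/I_D1 = (1 + λ V_DS2)/(1 + λ V_DS1).
8.61/6.47 = 1.331 = (1 + 7 λ)/(1 + 2.82 λ).
Solving: λ (I_D1 V_DS2 − I_D2 V_DS1) = I_D2 − I_D1, so λ = (8.61 − 6.47) / (6.47 × 7 − 8.61 × 2.82) = 2.14 / 21 = 0.102 V⁻¹.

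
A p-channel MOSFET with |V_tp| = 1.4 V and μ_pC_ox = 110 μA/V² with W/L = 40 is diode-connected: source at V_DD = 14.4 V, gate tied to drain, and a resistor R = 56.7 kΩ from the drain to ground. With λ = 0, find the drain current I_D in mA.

With gate tied to drain, V_SG = V_SD ≥ V_SG − |V_tp|, so the device is in saturation.
k_p = μ_pC_ox · (W/L) = 4.4 mA/V².
KCL at the drain: ½ k_p (V_SG − |V_tp|)² = (V_DD − V_SG)/R.
Let x = V_SG − 1.4. Then 125 x² + x − 13 = 0, giving x = 0.319 V (positive root), so V_SG = 1.72 V.
I_D = (V_DD − V_SG)/R = (14.4 − 1.72) / 56.7 = 0.224 mA.

I_D = 0.224 mA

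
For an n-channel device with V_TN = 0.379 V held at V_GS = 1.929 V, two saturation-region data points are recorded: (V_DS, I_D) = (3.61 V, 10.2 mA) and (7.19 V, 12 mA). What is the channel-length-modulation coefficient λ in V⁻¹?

λ = 0.0600 V⁻¹

With V_GS fixed, I_D ∝ (1 + λ V_DS) in saturation, so I_D2/I_D1 = (1 + λ V_DS2)/(1 + λ V_DS1).
12/10.2 = 1.176 = (1 + 7.19 λ)/(1 + 3.61 λ).
Solving: λ (I_D1 V_DS2 − I_D2 V_DS1) = I_D2 − I_D1, so λ = (12 − 10.2) / (10.2 × 7.19 − 12 × 3.61) = 1.8 / 30 = 0.06 V⁻¹.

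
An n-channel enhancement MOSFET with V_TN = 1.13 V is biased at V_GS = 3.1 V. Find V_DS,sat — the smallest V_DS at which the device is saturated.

V_DS,sat = 1.97 V

The boundary between triode and saturation is V_DS = V_GS − V_TN = V_ov.
V_ov = 3.1 − 1.13 = 1.97 V.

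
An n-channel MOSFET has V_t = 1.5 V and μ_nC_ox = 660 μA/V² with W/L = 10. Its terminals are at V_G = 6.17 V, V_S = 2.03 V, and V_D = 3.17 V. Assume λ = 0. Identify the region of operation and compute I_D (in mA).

V_GS = V_G − V_S = 6.17 − 2.03 = 4.14 V; V_DS = V_D − V_S = 3.17 − 2.03 = 1.14 V.
k_n = μ_nC_ox · (W/L) = 6.6 mA/V².
V_ov = V_GS − V_t = 4.14 − 1.5 = 2.64 V.
Since V_DS = 1.14 V < V_ov = 2.64 V, the device is in the triode region.
I_D = k_n [V_ov · V_DS − ½ V_DS²] = 6.6 × [2.64 × 1.14 − 0.5 × 1.14²] = 15.6 mA.

Triode; I_D = 15.6 mA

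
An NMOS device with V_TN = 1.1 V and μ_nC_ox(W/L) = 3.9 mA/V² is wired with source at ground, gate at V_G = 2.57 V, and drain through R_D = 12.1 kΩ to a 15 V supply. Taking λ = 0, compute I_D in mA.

I_D = 1.22 mA

V_GS = V_G = 2.57 V, so V_ov = 2.57 − 1.1 = 1.47 V.
Assume saturation: I_D = ½ k_n V_ov² = 0.5 × 3.9 × 1.47² = 4.21 mA, giving V_DS = V_DD − I_D R_D = 15 − 4.21 × 12.1 = -36 V.
But -36 V < V_ov = 1.47 V, so the device is actually in triode.
In triode I_D = k_n[V_ov V_DS − ½ V_DS²] and I_D = (V_DD − V_DS)/R_D. Equating: 23.6 V_DS² − 70.37 V_DS + 15 = 0, giving V_DS = 0.231 V (the root below V_ov).
I_D = (15 − 0.231) / 12.1 = 1.22 mA.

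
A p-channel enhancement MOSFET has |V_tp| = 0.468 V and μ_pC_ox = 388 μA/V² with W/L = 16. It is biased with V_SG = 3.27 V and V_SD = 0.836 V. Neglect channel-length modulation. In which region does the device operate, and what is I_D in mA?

k_p = μ_pC_ox · (W/L) = 6.208 mA/V².
V_ov = V_SG − |V_tp| = 3.27 − 0.468 = 2.8 V.
Since V_SD = 0.836 V < V_ov = 2.8 V, the device is in the triode region.
I_D = k_p [V_ov · V_SD − ½ V_SD²] = 6.208 × [2.8 × 0.836 − 0.5 × 0.836²] = 12.4 mA.

Triode; I_D = 12.4 mA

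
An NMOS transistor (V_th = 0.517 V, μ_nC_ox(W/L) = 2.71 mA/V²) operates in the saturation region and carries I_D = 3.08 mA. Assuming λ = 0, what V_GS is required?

In saturation I_D = ½ k_n (V_GS − V_th)², so V_GS − V_th = √(2 I_D / k_n) = √(2 × 3.08 / 2.71) = 1.51 V.
V_GS = 0.517 + 1.51 = 2.02 V.

V_GS = 2.02 V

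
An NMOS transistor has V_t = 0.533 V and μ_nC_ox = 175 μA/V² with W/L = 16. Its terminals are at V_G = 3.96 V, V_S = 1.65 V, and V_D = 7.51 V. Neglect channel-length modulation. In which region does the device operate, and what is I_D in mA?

Saturation; I_D = 4.42 mA

V_GS = V_G − V_S = 3.96 − 1.65 = 2.31 V; V_DS = V_D − V_S = 7.51 − 1.65 = 5.86 V.
k_n = μ_nC_ox · (W/L) = 2.8 mA/V².
V_ov = V_GS − V_t = 2.31 − 0.533 = 1.78 V.
Since V_DS = 5.86 V ≥ V_ov = 1.78 V, the device is in saturation.
I_D = ½ k_n V_ov² = 0.5 × 2.8 × 1.78² = 4.42 mA.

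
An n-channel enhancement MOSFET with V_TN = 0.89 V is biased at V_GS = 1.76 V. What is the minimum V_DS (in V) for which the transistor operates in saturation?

V_DS,sat = 0.870 V

The boundary between triode and saturation is V_DS = V_GS − V_TN = V_ov.
V_ov = 1.76 − 0.89 = 0.87 V.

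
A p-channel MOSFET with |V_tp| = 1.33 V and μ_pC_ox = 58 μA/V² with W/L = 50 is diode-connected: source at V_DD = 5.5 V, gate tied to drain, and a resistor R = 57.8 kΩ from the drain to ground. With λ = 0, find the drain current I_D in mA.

I_D = 0.0684 mA

With gate tied to drain, V_SG = V_SD ≥ V_SG − |V_tp|, so the device is in saturation.
k_p = μ_pC_ox · (W/L) = 2.9 mA/V².
KCL at the drain: ½ k_p (V_SG − |V_tp|)² = (V_DD − V_SG)/R.
Let x = V_SG − 1.33. Then 83.8 x² + x − 4.17 = 0, giving x = 0.217 V (positive root), so V_SG = 1.55 V.
I_D = (V_DD − V_SG)/R = (5.5 − 1.55) / 57.8 = 0.0684 mA.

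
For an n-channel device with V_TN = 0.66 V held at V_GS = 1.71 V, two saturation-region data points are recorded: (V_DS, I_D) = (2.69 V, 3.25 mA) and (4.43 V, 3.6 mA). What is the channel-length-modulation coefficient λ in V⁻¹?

λ = 0.0743 V⁻¹

With V_GS fixed, I_D ∝ (1 + λ V_DS) in saturation, so I_D2/I_D1 = (1 + λ V_DS2)/(1 + λ V_DS1).
3.6/3.25 = 1.108 = (1 + 4.43 λ)/(1 + 2.69 λ).
Solving: λ (I_D1 V_DS2 − I_D2 V_DS1) = I_D2 − I_D1, so λ = (3.6 − 3.25) / (3.25 × 4.43 − 3.6 × 2.69) = 0.35 / 4.71 = 0.0743 V⁻¹.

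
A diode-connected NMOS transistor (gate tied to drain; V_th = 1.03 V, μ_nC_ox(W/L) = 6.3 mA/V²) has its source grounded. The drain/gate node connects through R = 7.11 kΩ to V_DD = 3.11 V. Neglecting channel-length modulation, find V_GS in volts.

V_GS = 1.31 V

With gate tied to drain, V_GS = V_DS ≥ V_GS − V_th, so the device is in saturation.
KCL at the drain: ½ k_n (V_GS − V_th)² = (V_DD − V_GS)/R.
Let x = V_GS − 1.03. Then 22.4 x² + x − 2.08 = 0, giving x = 0.283 V (positive root), so V_GS = 1.31 V.
I_D = (V_DD − V_GS)/R = (3.11 − 1.31) / 7.11 = 0.253 mA.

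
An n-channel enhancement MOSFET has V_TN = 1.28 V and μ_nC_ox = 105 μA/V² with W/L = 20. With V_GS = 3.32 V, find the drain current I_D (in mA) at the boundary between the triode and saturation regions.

At the boundary V_DS = V_ov = V_GS − V_TN = 3.32 − 1.28 = 2.04 V.
k_n = μ_nC_ox · (W/L) = 2.1 mA/V².
I_D = ½ k_n V_ov² = 0.5 × 2.1 × 2.04² = 4.37 mA.

I_D = 4.37 mA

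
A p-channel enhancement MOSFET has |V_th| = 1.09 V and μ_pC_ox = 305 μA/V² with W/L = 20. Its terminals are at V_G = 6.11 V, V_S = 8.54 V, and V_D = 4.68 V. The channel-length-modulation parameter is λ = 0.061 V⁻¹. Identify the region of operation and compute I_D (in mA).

Saturation; I_D = 6.77 mA

V_SG = V_S − V_G = 8.54 − 6.11 = 2.43 V; V_SD = V_S − V_D = 8.54 − 4.68 = 3.86 V.
k_p = μ_pC_ox · (W/L) = 6.1 mA/V².
V_ov = V_SG − |V_th| = 2.43 − 1.09 = 1.34 V.
Since V_SD = 3.86 V ≥ V_ov = 1.34 V, the device is in saturation.
I_D = ½ k_p V_ov² (1 + λ V_SD) = 0.5 × 6.1 × 1.34² × (1 + 0.061 × 3.86) = 6.77 mA.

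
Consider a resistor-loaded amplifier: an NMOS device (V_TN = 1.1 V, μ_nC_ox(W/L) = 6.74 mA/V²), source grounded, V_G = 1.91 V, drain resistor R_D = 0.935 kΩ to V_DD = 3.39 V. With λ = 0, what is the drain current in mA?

I_D = 2.21 mA

V_GS = V_G = 1.91 V, so V_ov = 1.91 − 1.1 = 0.81 V.
Assume saturation: I_D = ½ k_n V_ov² = 0.5 × 6.74 × 0.81² = 2.21 mA, giving V_DS = V_DD − I_D R_D = 3.39 − 2.21 × 0.935 = 1.32 V.
V_DS = 1.32 V ≥ V_ov = 0.81 V, confirming saturation.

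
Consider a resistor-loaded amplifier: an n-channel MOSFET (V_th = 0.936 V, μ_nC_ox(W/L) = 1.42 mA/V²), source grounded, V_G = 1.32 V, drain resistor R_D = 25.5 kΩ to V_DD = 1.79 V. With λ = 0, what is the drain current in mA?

V_GS = V_G = 1.32 V, so V_ov = 1.32 − 0.936 = 0.384 V.
Assume saturation: I_D = ½ k_n V_ov² = 0.5 × 1.42 × 0.384² = 0.105 mA, giving V_DS = V_DD − I_D R_D = 1.79 − 0.105 × 25.5 = -0.88 V.
But -0.88 V < V_ov = 0.384 V, so the device is actually in triode.
In triode I_D = k_n[V_ov V_DS − ½ V_DS²] and I_D = (V_DD − V_DS)/R_D. Equating: 18.1 V_DS² − 14.9 V_DS + 1.79 = 0, giving V_DS = 0.146 V (the root below V_ov).
I_D = (1.79 − 0.146) / 25.5 = 0.0645 mA.

I_D = 0.0645 mA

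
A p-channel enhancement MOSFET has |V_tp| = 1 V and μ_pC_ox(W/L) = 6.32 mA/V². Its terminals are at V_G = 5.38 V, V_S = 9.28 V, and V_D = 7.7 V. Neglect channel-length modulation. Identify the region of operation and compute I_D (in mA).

Triode; I_D = 21.1 mA

V_SG = V_S − V_G = 9.28 − 5.38 = 3.9 V; V_SD = V_S − V_D = 9.28 − 7.7 = 1.58 V.
V_ov = V_SG − |V_tp| = 3.9 − 1 = 2.9 V.
Since V_SD = 1.58 V < V_ov = 2.9 V, the device is in the triode region.
I_D = k_p [V_ov · V_SD − ½ V_SD²] = 6.32 × [2.9 × 1.58 − 0.5 × 1.58²] = 21.1 mA.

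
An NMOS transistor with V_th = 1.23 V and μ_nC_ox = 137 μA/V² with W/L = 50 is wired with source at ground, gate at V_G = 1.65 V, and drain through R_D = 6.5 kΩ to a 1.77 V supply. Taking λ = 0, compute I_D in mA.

I_D = 0.257 mA

V_GS = V_G = 1.65 V, so V_ov = 1.65 − 1.23 = 0.42 V.
k_n = μ_nC_ox · (W/L) = 6.85 mA/V².
Assume saturation: I_D = ½ k_n V_ov² = 0.5 × 6.85 × 0.42² = 0.604 mA, giving V_DS = V_DD − I_D R_D = 1.77 − 0.604 × 6.5 = -2.16 V.
But -2.16 V < V_ov = 0.42 V, so the device is actually in triode.
In triode I_D = k_n[V_ov V_DS − ½ V_DS²] and I_D = (V_DD − V_DS)/R_D. Equating: 22.3 V_DS² − 19.7 V_DS + 1.77 = 0, giving V_DS = 0.101 V (the root below V_ov).
I_D = (1.77 − 0.101) / 6.5 = 0.257 mA.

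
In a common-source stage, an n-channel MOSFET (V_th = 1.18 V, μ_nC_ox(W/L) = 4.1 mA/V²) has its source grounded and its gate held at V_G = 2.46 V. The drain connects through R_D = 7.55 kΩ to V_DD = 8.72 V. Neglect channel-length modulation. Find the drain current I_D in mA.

V_GS = V_G = 2.46 V, so V_ov = 2.46 − 1.18 = 1.28 V.
Assume saturation: I_D = ½ k_n V_ov² = 0.5 × 4.1 × 1.28² = 3.36 mA, giving V_DS = V_DD − I_D R_D = 8.72 − 3.36 × 7.55 = -16.6 V.
But -16.6 V < V_ov = 1.28 V, so the device is actually in triode.
In triode I_D = k_n[V_ov V_DS − ½ V_DS²] and I_D = (V_DD − V_DS)/R_D. Equating: 15.5 V_DS² − 40.62 V_DS + 8.72 = 0, giving V_DS = 0.236 V (the root below V_ov).
I_D = (8.72 − 0.236) / 7.55 = 1.12 mA.

I_D = 1.12 mA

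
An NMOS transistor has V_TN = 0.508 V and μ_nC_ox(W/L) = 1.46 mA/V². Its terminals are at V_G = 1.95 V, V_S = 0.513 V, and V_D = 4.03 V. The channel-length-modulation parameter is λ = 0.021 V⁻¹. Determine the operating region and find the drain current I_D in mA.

Saturation; I_D = 0.677 mA

V_GS = V_G − V_S = 1.95 − 0.513 = 1.44 V; V_DS = V_D − V_S = 4.03 − 0.513 = 3.52 V.
V_ov = V_GS − V_TN = 1.44 − 0.508 = 0.929 V.
Since V_DS = 3.52 V ≥ V_ov = 0.929 V, the device is in saturation.
I_D = ½ k_n V_ov² (1 + λ V_DS) = 0.5 × 1.46 × 0.929² × (1 + 0.021 × 3.52) = 0.677 mA.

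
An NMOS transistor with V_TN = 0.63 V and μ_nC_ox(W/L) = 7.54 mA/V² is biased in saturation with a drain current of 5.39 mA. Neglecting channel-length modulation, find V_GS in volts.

In saturation I_D = ½ k_n (V_GS − V_TN)², so V_GS − V_TN = √(2 I_D / k_n) = √(2 × 5.39 / 7.54) = 1.2 V.
V_GS = 0.63 + 1.2 = 1.83 V.

V_GS = 1.83 V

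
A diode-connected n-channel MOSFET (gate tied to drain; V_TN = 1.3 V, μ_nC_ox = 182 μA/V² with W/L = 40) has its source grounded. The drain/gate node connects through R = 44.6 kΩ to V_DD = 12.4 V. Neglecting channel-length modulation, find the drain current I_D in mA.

With gate tied to drain, V_GS = V_DS ≥ V_GS − V_TN, so the device is in saturation.
k_n = μ_nC_ox · (W/L) = 7.28 mA/V².
KCL at the drain: ½ k_n (V_GS − V_TN)² = (V_DD − V_GS)/R.
Let x = V_GS − 1.3. Then 162 x² + x − 11.1 = 0, giving x = 0.258 V (positive root), so V_GS = 1.56 V.
I_D = (V_DD − V_GS)/R = (12.4 − 1.56) / 44.6 = 0.243 mA.

I_D = 0.243 mA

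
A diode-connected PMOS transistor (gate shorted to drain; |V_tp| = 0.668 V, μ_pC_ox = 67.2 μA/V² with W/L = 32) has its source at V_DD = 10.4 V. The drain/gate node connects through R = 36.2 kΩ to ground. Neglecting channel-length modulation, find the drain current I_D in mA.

I_D = 0.255 mA

With gate tied to drain, V_SG = V_SD ≥ V_SG − |V_tp|, so the device is in saturation.
k_p = μ_pC_ox · (W/L) = 2.15 mA/V².
KCL at the drain: ½ k_p (V_SG − |V_tp|)² = (V_DD − V_SG)/R.
Let x = V_SG − 0.668. Then 38.9 x² + x − 9.732 = 0, giving x = 0.487 V (positive root), so V_SG = 1.16 V.
I_D = (V_DD − V_SG)/R = (10.4 − 1.16) / 36.2 = 0.255 mA.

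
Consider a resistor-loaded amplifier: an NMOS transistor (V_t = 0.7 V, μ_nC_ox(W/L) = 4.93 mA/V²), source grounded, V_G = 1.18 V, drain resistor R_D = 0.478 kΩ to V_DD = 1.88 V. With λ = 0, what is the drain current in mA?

V_GS = V_G = 1.18 V, so V_ov = 1.18 − 0.7 = 0.48 V.
Assume saturation: I_D = ½ k_n V_ov² = 0.5 × 4.93 × 0.48² = 0.568 mA, giving V_DS = V_DD − I_D R_D = 1.88 − 0.568 × 0.478 = 1.61 V.
V_DS = 1.61 V ≥ V_ov = 0.48 V, confirming saturation.

I_D = 0.568 mA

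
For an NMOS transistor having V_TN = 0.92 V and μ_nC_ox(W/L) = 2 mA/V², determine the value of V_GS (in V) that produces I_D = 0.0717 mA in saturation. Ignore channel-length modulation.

V_GS = 1.19 V

In saturation I_D = ½ k_n (V_GS − V_TN)², so V_GS − V_TN = √(2 I_D / k_n) = √(2 × 0.0717 / 2) = 0.268 V.
V_GS = 0.92 + 0.268 = 1.19 V.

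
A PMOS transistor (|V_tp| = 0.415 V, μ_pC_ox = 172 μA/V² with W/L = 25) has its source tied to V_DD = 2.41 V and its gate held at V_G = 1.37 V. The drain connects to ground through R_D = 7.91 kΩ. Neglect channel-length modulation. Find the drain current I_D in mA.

I_D = 0.290 mA

V_SG = V_DD − V_G = 2.41 − 1.37 = 1.04 V, so V_ov = 1.04 − 0.415 = 0.625 V.
k_p = μ_pC_ox · (W/L) = 4.3 mA/V².
Assume saturation: I_D = ½ k_p V_ov² = 0.5 × 4.3 × 0.625² = 0.84 mA, giving V_SD = V_DD − I_D R_D = 2.41 − 0.84 × 7.91 = -4.23 V.
But -4.23 V < V_ov = 0.625 V, so the device is actually in triode.
In triode I_D = k_p[V_ov V_SD − ½ V_SD²] and I_D = (V_DD − V_SD)/R_D. Equating: 17 V_SD² − 22.26 V_SD + 2.41 = 0, giving V_SD = 0.119 V (the root below V_ov).
I_D = (2.41 − 0.119) / 7.91 = 0.29 mA.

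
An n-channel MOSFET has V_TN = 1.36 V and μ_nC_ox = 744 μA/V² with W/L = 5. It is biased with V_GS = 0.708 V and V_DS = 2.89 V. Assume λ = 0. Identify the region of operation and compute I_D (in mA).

V_GS = 0.708 V < V_TN = 1.36 V, so the transistor is in cutoff.

Cutoff; I_D = 0 mA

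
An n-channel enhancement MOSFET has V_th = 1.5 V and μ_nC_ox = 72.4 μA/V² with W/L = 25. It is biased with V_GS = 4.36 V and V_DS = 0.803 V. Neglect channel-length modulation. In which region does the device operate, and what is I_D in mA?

k_n = μ_nC_ox · (W/L) = 1.81 mA/V².
V_ov = V_GS − V_th = 4.36 − 1.5 = 2.86 V.
Since V_DS = 0.803 V < V_ov = 2.86 V, the device is in the triode region.
I_D = k_n [V_ov · V_DS − ½ V_DS²] = 1.81 × [2.86 × 0.803 − 0.5 × 0.803²] = 3.57 mA.

Triode; I_D = 3.57 mA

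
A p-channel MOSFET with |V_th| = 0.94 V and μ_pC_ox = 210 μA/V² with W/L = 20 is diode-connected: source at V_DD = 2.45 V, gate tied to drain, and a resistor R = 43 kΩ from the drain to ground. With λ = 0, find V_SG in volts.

With gate tied to drain, V_SG = V_SD ≥ V_SG − |V_th|, so the device is in saturation.
k_p = μ_pC_ox · (W/L) = 4.2 mA/V².
KCL at the drain: ½ k_p (V_SG − |V_th|)² = (V_DD − V_SG)/R.
Let x = V_SG − 0.94. Then 90.3 x² + x − 1.51 = 0, giving x = 0.124 V (positive root), so V_SG = 1.06 V.
I_D = (V_DD − V_SG)/R = (2.45 − 1.06) / 43 = 0.0322 mA.

V_SG = 1.06 V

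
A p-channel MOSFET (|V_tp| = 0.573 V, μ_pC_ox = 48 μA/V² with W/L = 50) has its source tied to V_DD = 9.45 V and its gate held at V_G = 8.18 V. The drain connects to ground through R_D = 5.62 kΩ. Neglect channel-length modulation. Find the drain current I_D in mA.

V_SG = V_DD − V_G = 9.45 − 8.18 = 1.27 V, so V_ov = 1.27 − 0.573 = 0.697 V.
k_p = μ_pC_ox · (W/L) = 2.4 mA/V².
Assume saturation: I_D = ½ k_p V_ov² = 0.5 × 2.4 × 0.697² = 0.583 mA, giving V_SD = V_DD − I_D R_D = 9.45 − 0.583 × 5.62 = 6.17 V.
V_SD = 6.17 V ≥ V_ov = 0.697 V, confirming saturation.

I_D = 0.583 mA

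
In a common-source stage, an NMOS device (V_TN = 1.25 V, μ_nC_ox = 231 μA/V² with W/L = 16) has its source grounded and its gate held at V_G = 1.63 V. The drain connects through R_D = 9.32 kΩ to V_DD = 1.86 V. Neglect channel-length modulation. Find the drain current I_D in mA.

I_D = 0.182 mA

V_GS = V_G = 1.63 V, so V_ov = 1.63 − 1.25 = 0.38 V.
k_n = μ_nC_ox · (W/L) = 3.696 mA/V².
Assume saturation: I_D = ½ k_n V_ov² = 0.5 × 3.696 × 0.38² = 0.267 mA, giving V_DS = V_DD − I_D R_D = 1.86 − 0.267 × 9.32 = -0.627 V.
But -0.627 V < V_ov = 0.38 V, so the device is actually in triode.
In triode I_D = k_n[V_ov V_DS − ½ V_DS²] and I_D = (V_DD − V_DS)/R_D. Equating: 17.2 V_DS² − 14.09 V_DS + 1.86 = 0, giving V_DS = 0.165 V (the root below V_ov).
I_D = (1.86 − 0.165) / 9.32 = 0.182 mA.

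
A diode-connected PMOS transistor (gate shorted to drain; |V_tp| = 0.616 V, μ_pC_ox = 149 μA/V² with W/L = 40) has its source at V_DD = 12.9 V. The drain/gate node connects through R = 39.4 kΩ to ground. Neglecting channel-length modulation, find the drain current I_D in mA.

With gate tied to drain, V_SG = V_SD ≥ V_SG − |V_tp|, so the device is in saturation.
k_p = μ_pC_ox · (W/L) = 5.96 mA/V².
KCL at the drain: ½ k_p (V_SG − |V_tp|)² = (V_DD − V_SG)/R.
Let x = V_SG − 0.616. Then 117 x² + x − 12.28 = 0, giving x = 0.319 V (positive root), so V_SG = 0.935 V.
I_D = (V_DD − V_SG)/R = (12.9 − 0.935) / 39.4 = 0.304 mA.

I_D = 0.304 mA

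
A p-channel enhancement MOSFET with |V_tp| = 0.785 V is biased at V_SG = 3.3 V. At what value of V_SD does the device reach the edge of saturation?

V_SD,sat = 2.51 V

The boundary between triode and saturation is V_SD = V_SG − |V_tp| = V_ov.
V_ov = 3.3 − 0.785 = 2.51 V.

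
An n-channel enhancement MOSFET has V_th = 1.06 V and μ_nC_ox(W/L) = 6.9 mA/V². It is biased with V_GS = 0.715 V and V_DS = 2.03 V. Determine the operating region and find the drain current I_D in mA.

V_GS = 0.715 V < V_th = 1.06 V, so the transistor is in cutoff.

Cutoff; I_D = 0 mA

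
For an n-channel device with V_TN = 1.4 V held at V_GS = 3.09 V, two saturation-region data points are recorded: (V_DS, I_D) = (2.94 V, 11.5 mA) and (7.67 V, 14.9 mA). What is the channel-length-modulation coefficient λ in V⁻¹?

λ = 0.0766 V⁻¹

With V_GS fixed, I_D ∝ (1 + λ V_DS) in saturation, so I_D2/I_D1 = (1 + λ V_DS2)/(1 + λ V_DS1).
14.9/11.5 = 1.296 = (1 + 7.67 λ)/(1 + 2.94 λ).
Solving: λ (I_D1 V_DS2 − I_D2 V_DS1) = I_D2 − I_D1, so λ = (14.9 − 11.5) / (11.5 × 7.67 − 14.9 × 2.94) = 3.4 / 44.4 = 0.0766 V⁻¹.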